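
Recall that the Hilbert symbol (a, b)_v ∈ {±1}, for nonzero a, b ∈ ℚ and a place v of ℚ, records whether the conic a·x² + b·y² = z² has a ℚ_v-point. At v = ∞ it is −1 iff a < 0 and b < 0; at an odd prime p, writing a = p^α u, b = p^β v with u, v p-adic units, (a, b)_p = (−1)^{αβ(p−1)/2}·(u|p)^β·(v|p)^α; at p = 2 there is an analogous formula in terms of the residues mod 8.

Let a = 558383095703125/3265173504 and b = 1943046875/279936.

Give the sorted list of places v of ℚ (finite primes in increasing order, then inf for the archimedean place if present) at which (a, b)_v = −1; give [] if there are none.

(a, b) ≡ (7854, 746130) mod (ℚ^×)²; places V = {2, 3, 5, 7, 11, 17, 19, ∞}.
(a,b)_17: α=1, u≡11; β=1, v≡8 (mod 17); (11|17)=-1, (8|17)=+1; sign (−1)^0·-1^1·+1^1 = -1.
(a,b)_11: α=3, u≡7; β=1, v≡5 (mod 11); (7|11)=-1, (5|11)=+1; sign (−1)^1·-1^1·+1^3 = +1.
(a,b)_∞: sgn(7854)=+, sgn(746130)=+, so +1.
(a,b)_3: α=-13, u≡2; β=-7, v≡1 (mod 3); (2|3)=-1, (1|3)=+1; sign (−1)^1·-1^-7·+1^-13 = +1.
(a,b)_5: α=10, u≡1; β=7, v≡1 (mod 5); (1|5)=+1, (1|5)=+1; sign (−1)^0·+1^7·+1^10 = +1.
(a,b)_19: α=2, u≡6; β=1, v≡7 (mod 19); (6|19)=+1, (7|19)=+1; sign (−1)^0·+1^1·+1^2 = +1.
(a,b)_2: α=-11, β=-7; u≡7, v≡1 (mod 8); ε(u)ε(v)=1·0, αω(v)=-11·0, βω(u)=-7·0; sum ≡ 0  ⇒  +1.
(a,b)_7: α=1, u≡2; β=1, v≡1 (mod 7); (2|7)=+1, (1|7)=+1; sign (−1)^1·+1^1·+1^1 = -1.
(7854, 746130 / ℚ) ramifies at {7, 17}: a division algebra.

[7, 17]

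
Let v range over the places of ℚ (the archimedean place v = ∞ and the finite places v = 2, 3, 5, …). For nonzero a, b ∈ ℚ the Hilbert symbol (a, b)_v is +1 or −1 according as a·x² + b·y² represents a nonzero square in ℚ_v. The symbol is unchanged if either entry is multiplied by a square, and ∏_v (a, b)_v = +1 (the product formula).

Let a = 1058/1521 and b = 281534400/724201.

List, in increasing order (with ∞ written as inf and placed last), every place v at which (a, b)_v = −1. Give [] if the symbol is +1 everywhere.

Mod squares: a ≡ 2, b ≡ 399. Check v ∈ {∞, 2, 3, 5, 7, 13, 19, 23, 37}.
v=3: a=3^-2·(≡2), b=3^3·(≡1) mod 3; (2|3)=-1, (1|3)=+1; (−1)^{-2·3·1}·(-1)^3·(+1)^-2 = -1.
v=23: a=23^2·(≡16), b=23^-2·(≡4) mod 23; (16|23)=+1, (4|23)=+1; (−1)^{2·-2·11}·(+1)^-2·(+1)^2 = +1.
v=7: a=7^0·(≡4), b=7^3·(≡4) mod 7; (4|7)=+1, (4|7)=+1; (−1)^{0·3·3}·(+1)^3·(+1)^0 = +1.
v=37: a=37^0·(≡24), b=37^-2·(≡23) mod 37; (24|37)=-1, (23|37)=-1; (−1)^{0·-2·18}·(-1)^-2·(-1)^0 = +1.
v=13: a=13^-2·(≡2), b=13^0·(≡3) mod 13; (2|13)=-1, (3|13)=+1; (−1)^{-2·0·6}·(-1)^0·(+1)^-2 = +1.
v=∞: 2 > 0 and 399 > 0  ⇒  (a,b)_∞ = +1.
v=5: a=5^0·(≡3), b=5^2·(≡1) mod 5; (3|5)=-1, (1|5)=+1; (−1)^{0·2·2}·(-1)^2·(+1)^0 = +1.
v=2: v_2(a)=1, v_2(b)=6; units ≡ 1, 7 (mod 8); ε·ε+αω+βω = 0·1+1·0+6·0 ≡ 0  ⇒  (a,b)_2 = +1.
v=19: a=19^0·(≡13), b=19^1·(≡2) mod 19; (13|19)=-1, (2|19)=-1; (−1)^{0·1·9}·(-1)^1·(-1)^0 = -1.
|Ram(2, 399)| = 2, even; anisotropic at {3, 19}.

[3, 19]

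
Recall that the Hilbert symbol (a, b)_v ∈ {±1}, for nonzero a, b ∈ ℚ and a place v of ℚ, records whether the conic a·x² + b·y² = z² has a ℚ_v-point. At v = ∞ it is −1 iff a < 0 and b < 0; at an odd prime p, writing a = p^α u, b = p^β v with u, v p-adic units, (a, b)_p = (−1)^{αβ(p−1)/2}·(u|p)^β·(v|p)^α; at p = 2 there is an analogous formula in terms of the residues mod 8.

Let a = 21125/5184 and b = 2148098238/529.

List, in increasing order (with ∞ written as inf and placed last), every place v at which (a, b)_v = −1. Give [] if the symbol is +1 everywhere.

[2, 3, 5, 13]

(a, b) ≡ (5, 16302) mod (ℚ^×)²; places V = {2, 3, 5, 11, 13, 19, 23, ∞}.
(a,b)_11: α=0, u≡9; β=5, v≡6 (mod 11); (9|11)=+1, (6|11)=-1; sign (−1)^0·+1^5·-1^0 = +1.
(a,b)_2: α=-6, β=1; u≡5, v≡7 (mod 8); ε(u)ε(v)=0·1, αω(v)=-6·0, βω(u)=1·1; sum ≡ 1  ⇒  -1.
(a,b)_19: α=0, u≡1; β=1, v≡15 (mod 19); (1|19)=+1, (15|19)=-1; sign (−1)^0·+1^1·-1^0 = +1.
(a,b)_13: α=2, u≡6; β=1, v≡5 (mod 13); (6|13)=-1, (5|13)=-1; sign (−1)^0·-1^1·-1^2 = -1.
(a,b)_23: α=0, u≡14; β=-2, v≡13 (mod 23); (14|23)=-1, (13|23)=+1; sign (−1)^0·-1^-2·+1^0 = +1.
(a,b)_3: α=-4, u≡2; β=3, v≡1 (mod 3); (2|3)=-1, (1|3)=+1; sign (−1)^0·-1^3·+1^-4 = -1.
(a,b)_∞: sgn(5)=+, sgn(16302)=+, so +1.
(a,b)_5: α=3, u≡1; β=0, v≡2 (mod 5); (1|5)=+1, (2|5)=-1; sign (−1)^0·+1^0·-1^3 = -1.
|Ram(5, 16302)| = 4, even; anisotropic at {2, 3, 5, 13}.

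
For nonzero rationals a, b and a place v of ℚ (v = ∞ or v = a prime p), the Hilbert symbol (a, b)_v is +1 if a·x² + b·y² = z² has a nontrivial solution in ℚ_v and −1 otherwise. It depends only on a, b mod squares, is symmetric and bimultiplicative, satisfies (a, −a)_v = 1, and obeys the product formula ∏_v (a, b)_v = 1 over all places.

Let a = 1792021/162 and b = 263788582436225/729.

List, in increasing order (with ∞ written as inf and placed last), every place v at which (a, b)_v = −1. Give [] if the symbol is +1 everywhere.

[11, 23]

(a, b) ≡ (2618, 161) mod (ℚ^×)²; places V = {2, 3, 5, 7, 11, 17, 23, 37, ∞}.
(a,b)_2: α=-1, β=0; u≡5, v≡1 (mod 8); ε(u)ε(v)=0·0, αω(v)=-1·0, βω(u)=0·1; sum ≡ 0  ⇒  +1.
(a,b)_37: α=2, u≡1; β=4, v≡13 (mod 37); (1|37)=+1, (13|37)=-1; sign (−1)^0·+1^4·-1^2 = +1.
(a,b)_23: α=0, u≡22; β=1, v≡7 (mod 23); (22|23)=-1, (7|23)=-1; sign (−1)^0·-1^1·-1^0 = -1.
(a,b)_∞: sgn(2618)=+, sgn(161)=+, so +1.
(a,b)_7: α=1, u≡6; β=1, v≡1 (mod 7); (6|7)=-1, (1|7)=+1; sign (−1)^1·-1^1·+1^1 = +1.
(a,b)_17: α=1, u≡9; β=2, v≡1 (mod 17); (9|17)=+1, (1|17)=+1; sign (−1)^0·+1^2·+1^1 = +1.
(a,b)_5: α=0, u≡3; β=2, v≡1 (mod 5); (3|5)=-1, (1|5)=+1; sign (−1)^0·-1^2·+1^0 = +1.
(a,b)_3: α=-4, u≡2; β=-6, v≡2 (mod 3); (2|3)=-1, (2|3)=-1; sign (−1)^0·-1^-6·-1^-4 = +1.
(a,b)_11: α=1, u≡7; β=2, v≡8 (mod 11); (7|11)=-1, (8|11)=-1; sign (−1)^0·-1^2·-1^1 = -1.
Ram(2618, 161) = {11, 23}; no ℚ_11-point on the conic.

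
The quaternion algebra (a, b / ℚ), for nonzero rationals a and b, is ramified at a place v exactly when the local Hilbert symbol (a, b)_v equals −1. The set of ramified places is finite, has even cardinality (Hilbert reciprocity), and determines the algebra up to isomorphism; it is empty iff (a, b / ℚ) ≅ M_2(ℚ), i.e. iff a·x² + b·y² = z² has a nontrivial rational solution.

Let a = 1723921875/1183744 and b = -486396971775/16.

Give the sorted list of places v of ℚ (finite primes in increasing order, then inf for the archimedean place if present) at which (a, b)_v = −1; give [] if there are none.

Mod squares: a ≡ 12259, b ≡ -2431. Check v ∈ {∞, 2, 3, 5, 11, 13, 17, 23, 41}.
v=23: a=23^1·(≡4), b=23^2·(≡10) mod 23; (4|23)=+1, (10|23)=-1; (−1)^{1·2·11}·(+1)^2·(-1)^1 = -1.
v=3: a=3^2·(≡1), b=3^2·(≡2) mod 3; (1|3)=+1, (2|3)=-1; (−1)^{2·2·1}·(+1)^2·(-1)^2 = +1.
v=2: v_2(a)=-12, v_2(b)=-4; units ≡ 3, 1 (mod 8); ε·ε+αω+βω = 1·0+-12·0+-4·1 ≡ 0  ⇒  (a,b)_2 = +1.
v=17: a=17^-2·(≡15), b=17^1·(≡7) mod 17; (15|17)=+1, (7|17)=-1; (−1)^{-2·1·8}·(+1)^1·(-1)^-2 = +1.
v=11: a=11^0·(≡5), b=11^1·(≡2) mod 11; (5|11)=+1, (2|11)=-1; (−1)^{0·1·5}·(+1)^1·(-1)^0 = +1.
v=5: a=5^6·(≡4), b=5^2·(≡4) mod 5; (4|5)=+1, (4|5)=+1; (−1)^{6·2·2}·(+1)^2·(+1)^6 = +1.
v=∞: 12259 > 0 and -2431 < 0  ⇒  (a,b)_∞ = +1.
v=13: a=13^1·(≡5), b=13^1·(≡7) mod 13; (5|13)=-1, (7|13)=-1; (−1)^{1·1·6}·(-1)^1·(-1)^1 = +1.
v=41: a=41^1·(≡28), b=41^2·(≡19) mod 41; (28|41)=-1, (19|41)=-1; (−1)^{1·2·20}·(-1)^2·(-1)^1 = -1.
|Ram(12259, -2431)| = 2, even; anisotropic at {23, 41}.

[23, 41]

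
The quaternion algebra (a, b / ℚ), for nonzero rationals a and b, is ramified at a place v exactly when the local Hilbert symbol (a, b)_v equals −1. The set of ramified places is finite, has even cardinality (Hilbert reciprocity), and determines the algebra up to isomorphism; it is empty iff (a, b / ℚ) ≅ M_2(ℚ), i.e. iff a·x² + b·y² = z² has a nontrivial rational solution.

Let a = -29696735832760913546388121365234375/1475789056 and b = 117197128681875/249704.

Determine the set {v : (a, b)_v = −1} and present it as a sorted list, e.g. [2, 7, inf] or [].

(a, b) ≡ (-2162095, 4885166) mod (ℚ^×)²; places V = {2, 3, 5, 7, 11, 13, 19, 29, 31, 37, ∞}.
(a,b)_13: α=1, u≡6; β=-1, v≡3 (mod 13); (6|13)=-1, (3|13)=+1; sign (−1)^0·-1^-1·+1^1 = -1.
(a,b)_7: α=-8, u≡1; β=-4, v≡3 (mod 7); (1|7)=+1, (3|7)=-1; sign (−1)^0·+1^-4·-1^-8 = +1.
(a,b)_19: α=2, u≡18; β=1, v≡17 (mod 19); (18|19)=-1, (17|19)=+1; sign (−1)^0·-1^1·+1^2 = -1.
(a,b)_2: α=-8, β=-3; u≡1, v≡7 (mod 8); ε(u)ε(v)=0·1, αω(v)=-8·0, βω(u)=-3·0; sum ≡ 0  ⇒  +1.
(a,b)_3: α=12, u≡2; β=6, v≡2 (mod 3); (2|3)=-1, (2|3)=-1; sign (−1)^0·-1^6·-1^12 = +1.
(a,b)_5: α=9, u≡1; β=4, v≡4 (mod 5); (1|5)=+1, (4|5)=+1; sign (−1)^0·+1^4·+1^9 = +1.
(a,b)_11: α=2, u≡6; β=1, v≡4 (mod 11); (6|11)=-1, (4|11)=+1; sign (−1)^0·-1^1·+1^2 = -1.
(a,b)_37: α=5, u≡1; β=2, v≡29 (mod 37); (1|37)=+1, (29|37)=-1; sign (−1)^0·+1^2·-1^5 = -1.
(a,b)_∞: sgn(-2162095)=−, sgn(4885166)=+, so +1.
(a,b)_29: α=3, u≡23; β=1, v≡6 (mod 29); (23|29)=+1, (6|29)=+1; sign (−1)^0·+1^1·+1^3 = +1.
(a,b)_31: α=3, u≡20; β=1, v≡17 (mod 31); (20|31)=+1, (17|31)=-1; sign (−1)^1·+1^1·-1^3 = +1.
(-2162095, 4885166 / ℚ) ramifies at {11, 13, 19, 37}: a division algebra.

[11, 13, 19, 37]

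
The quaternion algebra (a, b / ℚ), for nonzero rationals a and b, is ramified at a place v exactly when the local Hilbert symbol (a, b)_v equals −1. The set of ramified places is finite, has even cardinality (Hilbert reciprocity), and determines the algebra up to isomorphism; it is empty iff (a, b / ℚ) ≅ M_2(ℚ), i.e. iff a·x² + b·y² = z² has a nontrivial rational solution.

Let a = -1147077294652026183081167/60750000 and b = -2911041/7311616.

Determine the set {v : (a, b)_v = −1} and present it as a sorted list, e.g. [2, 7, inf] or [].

(a, b) ≡ (-39291981, -6601) mod (ℚ^×)²; places V = {2, 3, 5, 7, 13, 17, 19, 23, 29, 31, 37, 41, 43, ∞}.
(a,b)_19: α=1, u≡10; β=0, v≡16 (mod 19); (10|19)=-1, (16|19)=+1; sign (−1)^0·-1^0·+1^1 = +1.
(a,b)_13: α=0, u≡12; β=-4, v≡4 (mod 13); (12|13)=+1, (4|13)=+1; sign (−1)^0·+1^-4·+1^0 = +1.
(a,b)_5: α=-6, u≡1; β=0, v≡4 (mod 5); (1|5)=+1, (4|5)=+1; sign (−1)^0·+1^0·+1^-6 = +1.
(a,b)_7: α=2, u≡6; β=3, v≡1 (mod 7); (6|7)=-1, (1|7)=+1; sign (−1)^0·-1^3·+1^2 = -1.
(a,b)_3: α=-5, u≡1; β=2, v≡2 (mod 3); (1|3)=+1, (2|3)=-1; sign (−1)^0·+1^2·-1^-5 = -1.
(a,b)_41: α=3, u≡6; β=1, v≡13 (mod 41); (6|41)=-1, (13|41)=-1; sign (−1)^0·-1^1·-1^3 = +1.
(a,b)_43: α=1, u≡5; β=0, v≡23 (mod 43); (5|43)=-1, (23|43)=+1; sign (−1)^0·-1^0·+1^1 = +1.
(a,b)_2: α=-4, β=-8; u≡3, v≡7 (mod 8); ε(u)ε(v)=1·1, αω(v)=-4·0, βω(u)=-8·1; sum ≡ 1  ⇒  -1.
(a,b)_37: α=2, u≡30; β=0, v≡5 (mod 37); (30|37)=+1, (5|37)=-1; sign (−1)^0·+1^0·-1^2 = +1.
(a,b)_∞: sgn(-39291981)=−, sgn(-6601)=−, so -1.
(a,b)_23: α=1, u≡9; β=1, v≡6 (mod 23); (9|23)=+1, (6|23)=+1; sign (−1)^1·+1^1·+1^1 = -1.
(a,b)_17: α=1, u≡10; β=0, v≡5 (mod 17); (10|17)=-1, (5|17)=-1; sign (−1)^0·-1^0·-1^1 = -1.
(a,b)_29: α=2, u≡15; β=0, v≡12 (mod 29); (15|29)=-1, (12|29)=-1; sign (−1)^0·-1^0·-1^2 = +1.
(a,b)_31: α=4, u≡22; β=0, v≡18 (mod 31); (22|31)=-1, (18|31)=+1; sign (−1)^0·-1^0·+1^4 = +1.
Ram(-39291981, -6601) = {2, 3, 7, 17, 23, ∞}; no ℚ_2-point on the conic.

[2, 3, 7, 17, 23, inf]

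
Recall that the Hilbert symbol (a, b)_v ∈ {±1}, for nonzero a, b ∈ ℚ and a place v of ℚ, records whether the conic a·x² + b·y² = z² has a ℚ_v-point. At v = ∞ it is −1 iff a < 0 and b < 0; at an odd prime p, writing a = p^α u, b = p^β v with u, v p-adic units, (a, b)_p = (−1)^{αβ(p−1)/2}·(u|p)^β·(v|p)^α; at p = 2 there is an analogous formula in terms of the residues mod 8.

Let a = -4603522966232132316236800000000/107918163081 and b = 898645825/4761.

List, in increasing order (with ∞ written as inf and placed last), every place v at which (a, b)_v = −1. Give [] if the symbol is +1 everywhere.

(a, b) ≡ (-4123, 217) mod (ℚ^×)²; places V = {2, 3, 5, 7, 11, 19, 23, 31, 37, ∞}.
(a,b)_31: α=3, u≡17; β=1, v≡4 (mod 31); (17|31)=-1, (4|31)=+1; sign (−1)^1·-1^1·+1^3 = +1.
(a,b)_19: α=3, u≡1; β=0, v≡15 (mod 19); (1|19)=+1, (15|19)=-1; sign (−1)^0·+1^0·-1^3 = -1.
(a,b)_37: α=6, u≡33; β=2, v≡24 (mod 37); (33|37)=+1, (24|37)=-1; sign (−1)^0·+1^2·-1^6 = +1.
(a,b)_5: α=8, u≡2; β=2, v≡3 (mod 5); (2|5)=-1, (3|5)=-1; sign (−1)^0·-1^2·-1^8 = +1.
(a,b)_23: α=-6, u≡10; β=-2, v≡22 (mod 23); (10|23)=-1, (22|23)=-1; sign (−1)^0·-1^-2·-1^-6 = +1.
(a,b)_3: α=-6, u≡2; β=-2, v≡1 (mod 3); (2|3)=-1, (1|3)=+1; sign (−1)^0·-1^-2·+1^-6 = +1.
(a,b)_11: α=0, u≡10; β=2, v≡6 (mod 11); (10|11)=-1, (6|11)=-1; sign (−1)^0·-1^2·-1^0 = +1.
(a,b)_∞: sgn(-4123)=−, sgn(217)=+, so +1.
(a,b)_7: α=3, u≡6; β=1, v≡5 (mod 7); (6|7)=-1, (5|7)=-1; sign (−1)^1·-1^1·-1^3 = -1.
(a,b)_2: α=16, β=0; u≡5, v≡1 (mod 8); ε(u)ε(v)=0·0, αω(v)=16·0, βω(u)=0·1; sum ≡ 0  ⇒  +1.
(-4123, 217 / ℚ) ramifies at {7, 19}: a division algebra.

[7, 19]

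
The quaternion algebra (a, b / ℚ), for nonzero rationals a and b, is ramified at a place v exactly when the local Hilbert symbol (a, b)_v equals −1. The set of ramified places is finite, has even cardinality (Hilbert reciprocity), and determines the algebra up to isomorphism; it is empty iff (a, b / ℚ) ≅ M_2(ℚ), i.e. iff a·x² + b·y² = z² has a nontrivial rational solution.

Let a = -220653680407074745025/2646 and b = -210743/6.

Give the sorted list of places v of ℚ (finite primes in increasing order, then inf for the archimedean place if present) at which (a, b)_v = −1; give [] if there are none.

[3, 29, 43, inf]

Mod squares: a ≡ -7055526, b ≡ -7482. Check v ∈ {∞, 2, 3, 5, 7, 13, 23, 29, 41, 43}.
v=2: v_2(a)=-1, v_2(b)=-1; units ≡ 5, 3 (mod 8); ε·ε+αω+βω = 0·1+-1·1+-1·1 ≡ 0  ⇒  (a,b)_2 = +1.
v=23: a=23^1·(≡2), b=23^0·(≡1) mod 23; (2|23)=+1, (1|23)=+1; (−1)^{1·0·11}·(+1)^0·(+1)^1 = +1.
v=29: a=29^3·(≡20), b=29^1·(≡2) mod 29; (20|29)=+1, (2|29)=-1; (−1)^{3·1·14}·(+1)^1·(-1)^3 = -1.
v=13: a=13^6·(≡12), b=13^2·(≡11) mod 13; (12|13)=+1, (11|13)=-1; (−1)^{6·2·6}·(+1)^2·(-1)^6 = +1.
v=∞: -7055526 < 0 and -7482 < 0  ⇒  (a,b)_∞ = -1.
v=43: a=43^3·(≡36), b=43^1·(≡36) mod 43; (36|43)=+1, (36|43)=+1; (−1)^{3·1·21}·(+1)^1·(+1)^3 = -1.
v=5: a=5^2·(≡4), b=5^0·(≡2) mod 5; (4|5)=+1, (2|5)=-1; (−1)^{2·0·2}·(+1)^0·(-1)^2 = +1.
v=41: a=41^1·(≡23), b=41^0·(≡20) mod 41; (23|41)=+1, (20|41)=+1; (−1)^{1·0·20}·(+1)^0·(+1)^1 = +1.
v=7: a=7^-2·(≡3), b=7^0·(≡1) mod 7; (3|7)=-1, (1|7)=+1; (−1)^{-2·0·3}·(-1)^0·(+1)^-2 = +1.
v=3: a=3^-3·(≡2), b=3^-1·(≡2) mod 3; (2|3)=-1, (2|3)=-1; (−1)^{-3·-1·1}·(-1)^-1·(-1)^-3 = -1.
Ram(-7055526, -7482) = {3, 29, 43, ∞}; no ℚ_3-point on the conic.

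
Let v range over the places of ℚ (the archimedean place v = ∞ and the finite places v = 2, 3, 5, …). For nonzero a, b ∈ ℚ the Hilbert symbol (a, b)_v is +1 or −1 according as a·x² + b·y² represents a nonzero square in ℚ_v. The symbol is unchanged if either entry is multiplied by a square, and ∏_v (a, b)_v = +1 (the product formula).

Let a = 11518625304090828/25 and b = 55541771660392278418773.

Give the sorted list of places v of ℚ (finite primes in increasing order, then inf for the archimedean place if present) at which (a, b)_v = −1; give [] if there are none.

Mod squares: a ≡ 627, b ≡ 16588957. Check v ∈ {∞, 2, 3, 5, 7, 11, 17, 19, 23, 29}.
v=7: a=7^2·(≡4), b=7^3·(≡1) mod 7; (4|7)=+1, (1|7)=+1; (−1)^{2·3·3}·(+1)^3·(+1)^2 = +1.
v=2: v_2(a)=2, v_2(b)=0; units ≡ 3, 5 (mod 8); ε·ε+αω+βω = 1·0+2·1+0·1 ≡ 0  ⇒  (a,b)_2 = +1.
v=17: a=17^2·(≡4), b=17^3·(≡15) mod 17; (4|17)=+1, (15|17)=+1; (−1)^{2·3·8}·(+1)^3·(+1)^2 = +1.
v=23: a=23^2·(≡8), b=23^3·(≡6) mod 23; (8|23)=+1, (6|23)=+1; (−1)^{2·3·11}·(+1)^3·(+1)^2 = +1.
v=3: a=3^7·(≡2), b=3^12·(≡1) mod 3; (2|3)=-1, (1|3)=+1; (−1)^{7·12·1}·(-1)^12·(+1)^7 = +1.
v=19: a=19^1·(≡10), b=19^1·(≡8) mod 19; (10|19)=-1, (8|19)=-1; (−1)^{1·1·9}·(-1)^1·(-1)^1 = -1.
v=5: a=5^-2·(≡3), b=5^0·(≡3) mod 5; (3|5)=-1, (3|5)=-1; (−1)^{-2·0·2}·(-1)^0·(-1)^-2 = +1.
v=29: a=29^2·(≡17), b=29^3·(≡2) mod 29; (17|29)=-1, (2|29)=-1; (−1)^{2·3·14}·(-1)^3·(-1)^2 = -1.
v=11: a=11^1·(≡6), b=11^1·(≡3) mod 11; (6|11)=-1, (3|11)=+1; (−1)^{1·1·5}·(-1)^1·(+1)^1 = +1.
v=∞: 627 > 0 and 16588957 > 0  ⇒  (a,b)_∞ = +1.
|Ram(627, 16588957)| = 2, even; anisotropic at {19, 29}.

[19, 29]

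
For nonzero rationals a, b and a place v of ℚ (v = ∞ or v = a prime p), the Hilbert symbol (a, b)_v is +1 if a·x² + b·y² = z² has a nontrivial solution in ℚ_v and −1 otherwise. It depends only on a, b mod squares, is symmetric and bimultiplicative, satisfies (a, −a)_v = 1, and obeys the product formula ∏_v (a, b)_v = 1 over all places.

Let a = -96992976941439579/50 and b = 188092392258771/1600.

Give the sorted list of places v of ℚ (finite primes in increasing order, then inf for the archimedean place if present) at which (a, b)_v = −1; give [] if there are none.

[2, 3, 13, 17]

(a, b) ≡ (-102102, 11) mod (ℚ^×)²; places V = {2, 3, 5, 7, 11, 13, 17, ∞}.
(a,b)_17: α=3, u≡7; β=2, v≡6 (mod 17); (7|17)=-1, (6|17)=-1; sign (−1)^0·-1^2·-1^3 = -1.
(a,b)_5: α=-2, u≡3; β=-2, v≡4 (mod 5); (3|5)=-1, (4|5)=+1; sign (−1)^0·-1^-2·+1^-2 = +1.
(a,b)_11: α=3, u≡6; β=3, v≡1 (mod 11); (6|11)=-1, (1|11)=+1; sign (−1)^1·-1^3·+1^3 = +1.
(a,b)_3: α=9, u≡1; β=10, v≡2 (mod 3); (1|3)=+1, (2|3)=-1; sign (−1)^0·+1^10·-1^9 = -1.
(a,b)_∞: sgn(-102102)=−, sgn(11)=+, so +1.
(a,b)_7: α=3, u≡1; β=2, v≡2 (mod 7); (1|7)=+1, (2|7)=+1; sign (−1)^0·+1^2·+1^3 = +1.
(a,b)_13: α=3, u≡7; β=2, v≡8 (mod 13); (7|13)=-1, (8|13)=-1; sign (−1)^0·-1^2·-1^3 = -1.
(a,b)_2: α=-1, β=-6; u≡5, v≡3 (mod 8); ε(u)ε(v)=0·1, αω(v)=-1·1, βω(u)=-6·1; sum ≡ 1  ⇒  -1.
Ram(-102102, 11) = {2, 3, 13, 17}; no ℚ_2-point on the conic.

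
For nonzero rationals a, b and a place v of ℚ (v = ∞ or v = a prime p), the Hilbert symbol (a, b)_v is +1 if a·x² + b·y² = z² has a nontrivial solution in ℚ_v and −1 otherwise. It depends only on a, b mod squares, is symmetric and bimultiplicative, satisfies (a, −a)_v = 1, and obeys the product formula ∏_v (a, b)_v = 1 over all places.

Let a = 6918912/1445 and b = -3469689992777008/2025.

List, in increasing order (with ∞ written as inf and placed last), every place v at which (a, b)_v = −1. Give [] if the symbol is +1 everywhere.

Mod squares: a ≡ 15015, b ≡ -15283. Check v ∈ {∞, 2, 3, 5, 7, 11, 13, 17, 29, 31}.
v=29: a=29^0·(≡28), b=29^1·(≡7) mod 29; (28|29)=+1, (7|29)=+1; (−1)^{0·1·14}·(+1)^1·(+1)^0 = +1.
v=7: a=7^1·(≡3), b=7^4·(≡6) mod 7; (3|7)=-1, (6|7)=-1; (−1)^{1·4·3}·(-1)^4·(-1)^1 = -1.
v=2: v_2(a)=8, v_2(b)=4; units ≡ 7, 5 (mod 8); ε·ε+αω+βω = 1·0+8·1+4·0 ≡ 0  ⇒  (a,b)_2 = +1.
v=31: a=31^0·(≡24), b=31^1·(≡17) mod 31; (24|31)=-1, (17|31)=-1; (−1)^{0·1·15}·(-1)^1·(-1)^0 = -1.
v=13: a=13^1·(≡2), b=13^2·(≡6) mod 13; (2|13)=-1, (6|13)=-1; (−1)^{1·2·6}·(-1)^2·(-1)^1 = -1.
v=17: a=17^-2·(≡13), b=17^3·(≡8) mod 17; (13|17)=+1, (8|17)=+1; (−1)^{-2·3·8}·(+1)^3·(+1)^-2 = +1.
v=∞: 15015 > 0 and -15283 < 0  ⇒  (a,b)_∞ = +1.
v=3: a=3^3·(≡1), b=3^-4·(≡2) mod 3; (1|3)=+1, (2|3)=-1; (−1)^{3·-4·1}·(+1)^-4·(-1)^3 = -1.
v=11: a=11^1·(≡3), b=11^2·(≡6) mod 11; (3|11)=+1, (6|11)=-1; (−1)^{1·2·5}·(+1)^2·(-1)^1 = -1.
v=5: a=5^-1·(≡3), b=5^-2·(≡2) mod 5; (3|5)=-1, (2|5)=-1; (−1)^{-1·-2·2}·(-1)^-2·(-1)^-1 = -1.
Ram(15015, -15283) = {3, 5, 7, 11, 13, 31}; no ℚ_3-point on the conic.

[3, 5, 7, 11, 13, 31]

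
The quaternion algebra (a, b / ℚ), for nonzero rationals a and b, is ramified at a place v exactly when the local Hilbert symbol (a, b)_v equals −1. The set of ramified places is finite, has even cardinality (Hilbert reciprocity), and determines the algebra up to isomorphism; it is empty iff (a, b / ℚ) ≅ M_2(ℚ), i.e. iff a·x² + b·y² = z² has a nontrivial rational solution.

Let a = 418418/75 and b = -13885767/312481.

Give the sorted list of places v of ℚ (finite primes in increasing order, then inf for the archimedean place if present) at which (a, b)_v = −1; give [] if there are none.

(a, b) ≡ (10374, -23) mod (ℚ^×)²; places V = {2, 3, 5, 7, 11, 13, 19, 23, 37, 43, ∞}.
(a,b)_37: α=0, u≡22; β=2, v≡2 (mod 37); (22|37)=-1, (2|37)=-1; sign (−1)^0·-1^2·-1^0 = +1.
(a,b)_43: α=0, u≡17; β=-2, v≡26 (mod 43); (17|43)=+1, (26|43)=-1; sign (−1)^0·+1^-2·-1^0 = +1.
(a,b)_19: α=1, u≡18; β=0, v≡14 (mod 19); (18|19)=-1, (14|19)=-1; sign (−1)^0·-1^0·-1^1 = -1.
(a,b)_23: α=0, u≡8; β=1, v≡7 (mod 23); (8|23)=+1, (7|23)=-1; sign (−1)^0·+1^1·-1^0 = +1.
(a,b)_7: α=1, u≡3; β=2, v≡5 (mod 7); (3|7)=-1, (5|7)=-1; sign (−1)^0·-1^2·-1^1 = -1.
(a,b)_13: α=1, u≡5; β=-2, v≡9 (mod 13); (5|13)=-1, (9|13)=+1; sign (−1)^0·-1^-2·+1^1 = +1.
(a,b)_3: α=-1, u≡2; β=2, v≡1 (mod 3); (2|3)=-1, (1|3)=+1; sign (−1)^0·-1^2·+1^-1 = +1.
(a,b)_11: α=2, u≡9; β=0, v≡7 (mod 11); (9|11)=+1, (7|11)=-1; sign (−1)^0·+1^0·-1^2 = +1.
(a,b)_2: α=1, β=0; u≡3, v≡1 (mod 8); ε(u)ε(v)=1·0, αω(v)=1·0, βω(u)=0·1; sum ≡ 0  ⇒  +1.
(a,b)_5: α=-2, u≡1; β=0, v≡3 (mod 5); (1|5)=+1, (3|5)=-1; sign (−1)^0·+1^0·-1^-2 = +1.
(a,b)_∞: sgn(10374)=+, sgn(-23)=−, so +1.
|Ram(10374, -23)| = 2, even; anisotropic at {7, 19}.

[7, 19]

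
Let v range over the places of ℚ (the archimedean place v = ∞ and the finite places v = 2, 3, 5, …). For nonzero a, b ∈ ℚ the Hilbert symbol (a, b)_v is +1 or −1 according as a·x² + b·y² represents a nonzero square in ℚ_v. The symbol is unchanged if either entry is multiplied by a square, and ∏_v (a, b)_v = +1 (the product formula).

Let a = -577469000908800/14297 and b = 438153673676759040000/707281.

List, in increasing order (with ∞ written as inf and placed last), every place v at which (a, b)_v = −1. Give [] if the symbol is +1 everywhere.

Mod squares: a ≡ -167739, b ≡ 21. Check v ∈ {∞, 2, 3, 5, 7, 11, 13, 17, 23, 29, 31}.
v=17: a=17^-1·(≡6), b=17^0·(≡16) mod 17; (6|17)=-1, (16|17)=+1; (−1)^{-1·0·8}·(-1)^0·(+1)^-1 = +1.
v=13: a=13^1·(≡2), b=13^2·(≡6) mod 13; (2|13)=-1, (6|13)=-1; (−1)^{1·2·6}·(-1)^2·(-1)^1 = -1.
v=11: a=11^1·(≡7), b=11^2·(≡7) mod 11; (7|11)=-1, (7|11)=-1; (−1)^{1·2·5}·(-1)^2·(-1)^1 = -1.
v=5: a=5^2·(≡4), b=5^4·(≡4) mod 5; (4|5)=+1, (4|5)=+1; (−1)^{2·4·2}·(+1)^4·(+1)^2 = +1.
v=29: a=29^-2·(≡12), b=29^-4·(≡17) mod 29; (12|29)=-1, (17|29)=-1; (−1)^{-2·-4·14}·(-1)^-4·(-1)^-2 = +1.
v=31: a=31^0·(≡7), b=31^2·(≡26) mod 31; (7|31)=+1, (26|31)=-1; (−1)^{0·2·15}·(+1)^2·(-1)^0 = +1.
v=∞: -167739 < 0 and 21 > 0  ⇒  (a,b)_∞ = +1.
v=7: a=7^2·(≡1), b=7^3·(≡3) mod 7; (1|7)=+1, (3|7)=-1; (−1)^{2·3·3}·(+1)^3·(-1)^2 = +1.
v=2: v_2(a)=16, v_2(b)=16; units ≡ 5, 5 (mod 8); ε·ε+αω+βω = 0·0+16·1+16·1 ≡ 0  ⇒  (a,b)_2 = +1.
v=3: a=3^7·(≡1), b=3^1·(≡1) mod 3; (1|3)=+1, (1|3)=+1; (−1)^{7·1·1}·(+1)^1·(+1)^7 = -1.
v=23: a=23^1·(≡14), b=23^2·(≡17) mod 23; (14|23)=-1, (17|23)=-1; (−1)^{1·2·11}·(-1)^2·(-1)^1 = -1.
|Ram(-167739, 21)| = 4, even; anisotropic at {3, 11, 13, 23}.

[3, 11, 13, 23]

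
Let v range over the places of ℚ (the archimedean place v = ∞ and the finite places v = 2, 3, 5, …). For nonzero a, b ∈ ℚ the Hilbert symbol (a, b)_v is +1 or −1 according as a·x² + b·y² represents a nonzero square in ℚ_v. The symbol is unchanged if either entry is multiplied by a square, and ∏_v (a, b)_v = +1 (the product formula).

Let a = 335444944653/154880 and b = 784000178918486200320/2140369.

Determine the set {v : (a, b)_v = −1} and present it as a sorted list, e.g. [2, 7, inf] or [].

(a, b) ≡ (130065, 4812405) mod (ℚ^×)²; places V = {2, 3, 5, 7, 11, 13, 19, 23, 29, 37, ∞}.
(a,b)_29: α=1, u≡12; β=3, v≡23 (mod 29); (12|29)=-1, (23|29)=+1; sign (−1)^0·-1^3·+1^1 = -1.
(a,b)_7: α=2, u≡5; β=-2, v≡6 (mod 7); (5|7)=-1, (6|7)=-1; sign (−1)^0·-1^-2·-1^2 = +1.
(a,b)_∞: sgn(130065)=+, sgn(4812405)=+, so +1.
(a,b)_2: α=-8, β=12; u≡1, v≡5 (mod 8); ε(u)ε(v)=0·0, αω(v)=-8·1, βω(u)=12·0; sum ≡ 0  ⇒  +1.
(a,b)_37: α=0, u≡33; β=1, v≡4 (mod 37); (33|37)=+1, (4|37)=+1; sign (−1)^0·+1^1·+1^0 = +1.
(a,b)_23: α=1, u≡5; β=5, v≡8 (mod 23); (5|23)=-1, (8|23)=+1; sign (−1)^1·-1^5·+1^1 = +1.
(a,b)_5: α=-1, u≡3; β=1, v≡1 (mod 5); (3|5)=-1, (1|5)=+1; sign (−1)^0·-1^1·+1^-1 = -1.
(a,b)_13: α=1, u≡11; β=3, v≡1 (mod 13); (11|13)=-1, (1|13)=+1; sign (−1)^0·-1^3·+1^1 = -1.
(a,b)_19: α=2, u≡14; β=-2, v≡1 (mod 19); (14|19)=-1, (1|19)=+1; sign (−1)^0·-1^-2·+1^2 = +1.
(a,b)_11: α=-2, u≡4; β=-2, v≡1 (mod 11); (4|11)=+1, (1|11)=+1; sign (−1)^0·+1^-2·+1^-2 = +1.
(a,b)_3: α=7, u≡2; β=1, v≡2 (mod 3); (2|3)=-1, (2|3)=-1; sign (−1)^1·-1^1·-1^7 = -1.
|Ram(130065, 4812405)| = 4, even; anisotropic at {3, 5, 13, 29}.

[3, 5, 13, 29]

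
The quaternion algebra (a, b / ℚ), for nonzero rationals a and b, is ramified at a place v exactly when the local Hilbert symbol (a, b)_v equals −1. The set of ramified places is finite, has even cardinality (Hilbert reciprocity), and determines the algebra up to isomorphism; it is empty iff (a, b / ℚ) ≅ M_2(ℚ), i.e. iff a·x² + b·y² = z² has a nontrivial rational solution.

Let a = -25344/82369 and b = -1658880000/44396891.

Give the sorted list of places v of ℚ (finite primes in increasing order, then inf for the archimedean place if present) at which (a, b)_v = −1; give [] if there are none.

(a, b) ≡ (-11, -22) mod (ℚ^×)²; places V = {2, 3, 5, 7, 11, 41, ∞}.
(a,b)_5: α=0, u≡4; β=4, v≡2 (mod 5); (4|5)=+1, (2|5)=-1; sign (−1)^0·+1^4·-1^0 = +1.
(a,b)_11: α=1, u≡6; β=-1, v≡5 (mod 11); (6|11)=-1, (5|11)=+1; sign (−1)^1·-1^-1·+1^1 = +1.
(a,b)_7: α=-2, u≡3; β=-4, v≡5 (mod 7); (3|7)=-1, (5|7)=-1; sign (−1)^0·-1^-4·-1^-2 = +1.
(a,b)_∞: sgn(-11)=−, sgn(-22)=−, so -1.
(a,b)_2: α=8, β=15; u≡5, v≡5 (mod 8); ε(u)ε(v)=0·0, αω(v)=8·1, βω(u)=15·1; sum ≡ 1  ⇒  -1.
(a,b)_41: α=-2, u≡30; β=-2, v≡7 (mod 41); (30|41)=-1, (7|41)=-1; sign (−1)^0·-1^-2·-1^-2 = +1.
(a,b)_3: α=2, u≡1; β=4, v≡2 (mod 3); (1|3)=+1, (2|3)=-1; sign (−1)^0·+1^4·-1^2 = +1.
(-11, -22 / ℚ) ramifies at {2, ∞}: a division algebra.

[2, inf]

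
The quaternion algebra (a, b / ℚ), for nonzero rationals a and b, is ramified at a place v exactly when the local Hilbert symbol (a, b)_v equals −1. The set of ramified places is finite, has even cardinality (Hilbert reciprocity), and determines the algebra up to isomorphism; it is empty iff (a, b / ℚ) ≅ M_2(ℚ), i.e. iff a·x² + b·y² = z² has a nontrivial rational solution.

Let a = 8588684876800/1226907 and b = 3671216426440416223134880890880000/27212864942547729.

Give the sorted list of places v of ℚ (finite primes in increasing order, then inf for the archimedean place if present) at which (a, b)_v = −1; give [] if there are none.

[2, 23]

(a, b) ≡ (1309, 322) mod (ℚ^×)²; places V = {2, 3, 5, 7, 11, 17, 23, 29, 43, ∞}.
(a,b)_7: α=3, u≡6; β=5, v≡2 (mod 7); (6|7)=-1, (2|7)=+1; sign (−1)^1·-1^5·+1^3 = +1.
(a,b)_5: α=2, u≡1; β=4, v≡2 (mod 5); (1|5)=+1, (2|5)=-1; sign (−1)^0·+1^4·-1^2 = +1.
(a,b)_17: α=-1, u≡8; β=-4, v≡13 (mod 17); (8|17)=+1, (13|17)=+1; sign (−1)^0·+1^-4·+1^-1 = +1.
(a,b)_43: α=2, u≡27; β=6, v≡6 (mod 43); (27|43)=-1, (6|43)=+1; sign (−1)^0·-1^6·+1^2 = +1.
(a,b)_29: α=0, u≡28; β=-2, v≡21 (mod 29); (28|29)=+1, (21|29)=-1; sign (−1)^0·+1^-2·-1^0 = +1.
(a,b)_23: α=2, u≡22; β=5, v≡7 (mod 23); (22|23)=-1, (7|23)=-1; sign (−1)^0·-1^5·-1^2 = -1.
(a,b)_∞: sgn(1309)=+, sgn(322)=+, so +1.
(a,b)_3: α=-8, u≡1; β=-18, v≡1 (mod 3); (1|3)=+1, (1|3)=+1; sign (−1)^0·+1^-18·+1^-8 = +1.
(a,b)_2: α=10, β=33; u≡5, v≡1 (mod 8); ε(u)ε(v)=0·0, αω(v)=10·0, βω(u)=33·1; sum ≡ 1  ⇒  -1.
(a,b)_11: α=-1, u≡9; β=0, v≡1 (mod 11); (9|11)=+1, (1|11)=+1; sign (−1)^0·+1^0·+1^-1 = +1.
(1309, 322 / ℚ) ramifies at {2, 23}: a division algebra.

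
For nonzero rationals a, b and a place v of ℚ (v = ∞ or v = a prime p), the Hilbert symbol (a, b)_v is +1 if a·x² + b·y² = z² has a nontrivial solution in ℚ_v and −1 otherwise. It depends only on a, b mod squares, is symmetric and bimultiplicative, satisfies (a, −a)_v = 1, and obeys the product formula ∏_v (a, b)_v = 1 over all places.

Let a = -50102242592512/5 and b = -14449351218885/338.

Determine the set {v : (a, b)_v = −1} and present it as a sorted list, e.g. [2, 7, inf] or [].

[2, 5, 11, 31, 43, inf]

(a, b) ≡ (-550715, -4583370) mod (ℚ^×)²; places V = {2, 3, 5, 11, 13, 17, 19, 31, 43, ∞}.
(a,b)_31: α=3, u≡12; β=2, v≡15 (mod 31); (12|31)=-1, (15|31)=-1; sign (−1)^0·-1^2·-1^3 = -1.
(a,b)_2: α=8, β=-1; u≡5, v≡3 (mod 8); ε(u)ε(v)=0·1, αω(v)=8·1, βω(u)=-1·1; sum ≡ 1  ⇒  -1.
(a,b)_∞: sgn(-550715)=−, sgn(-4583370)=−, so -1.
(a,b)_19: α=1, u≡17; β=1, v≡2 (mod 19); (17|19)=+1, (2|19)=-1; sign (−1)^1·+1^1·-1^1 = +1.
(a,b)_5: α=-1, u≡3; β=1, v≡1 (mod 5); (3|5)=-1, (1|5)=+1; sign (−1)^0·-1^1·+1^-1 = -1.
(a,b)_13: α=0, u≡4; β=-2, v≡1 (mod 13); (4|13)=+1, (1|13)=+1; sign (−1)^0·+1^-2·+1^0 = +1.
(a,b)_3: α=0, u≡1; β=9, v≡2 (mod 3); (1|3)=+1, (2|3)=-1; sign (−1)^0·+1^9·-1^0 = +1.
(a,b)_11: α=1, u≡6; β=1, v≡7 (mod 11); (6|11)=-1, (7|11)=-1; sign (−1)^1·-1^1·-1^1 = -1.
(a,b)_43: α=2, u≡34; β=1, v≡7 (mod 43); (34|43)=-1, (7|43)=-1; sign (−1)^0·-1^1·-1^2 = -1.
(a,b)_17: α=1, u≡11; β=1, v≡14 (mod 17); (11|17)=-1, (14|17)=-1; sign (−1)^0·-1^1·-1^1 = +1.
|Ram(-550715, -4583370)| = 6, even; anisotropic at {2, 5, 11, 31, 43, ∞}.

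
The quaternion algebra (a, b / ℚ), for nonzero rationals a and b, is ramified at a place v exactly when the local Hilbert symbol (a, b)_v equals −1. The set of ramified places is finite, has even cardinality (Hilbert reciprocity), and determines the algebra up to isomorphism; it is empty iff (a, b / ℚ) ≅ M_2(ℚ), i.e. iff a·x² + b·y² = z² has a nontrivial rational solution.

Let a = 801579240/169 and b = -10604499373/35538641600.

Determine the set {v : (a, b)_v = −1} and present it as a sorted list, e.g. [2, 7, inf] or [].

[5, 11, 13, 17]

(a, b) ≡ (5610, -143) mod (ℚ^×)²; places V = {2, 3, 5, 7, 11, 13, 17, 29, ∞}.
(a,b)_13: α=-2, u≡7; β=9, v≡11 (mod 13); (7|13)=-1, (11|13)=-1; sign (−1)^0·-1^9·-1^-2 = -1.
(a,b)_∞: sgn(5610)=+, sgn(-143)=−, so +1.
(a,b)_17: α=1, u≡7; β=0, v≡3 (mod 17); (7|17)=-1, (3|17)=-1; sign (−1)^0·-1^0·-1^1 = -1.
(a,b)_11: α=1, u≡5; β=-1, v≡3 (mod 11); (5|11)=+1, (3|11)=+1; sign (−1)^1·+1^-1·+1^1 = -1.
(a,b)_5: α=1, u≡2; β=-2, v≡3 (mod 5); (2|5)=-1, (3|5)=-1; sign (−1)^0·-1^-2·-1^1 = -1.
(a,b)_2: α=3, β=-6; u≡5, v≡1 (mod 8); ε(u)ε(v)=0·0, αω(v)=3·0, βω(u)=-6·1; sum ≡ 0  ⇒  +1.
(a,b)_7: α=2, u≡5; β=-4, v≡4 (mod 7); (5|7)=-1, (4|7)=+1; sign (−1)^0·-1^-4·+1^2 = +1.
(a,b)_29: α=0, u≡9; β=-2, v≡11 (mod 29); (9|29)=+1, (11|29)=-1; sign (−1)^0·+1^-2·-1^0 = +1.
(a,b)_3: α=7, u≡1; β=0, v≡1 (mod 3); (1|3)=+1, (1|3)=+1; sign (−1)^0·+1^0·+1^7 = +1.
(5610, -143 / ℚ) ramifies at {5, 11, 13, 17}: a division algebra.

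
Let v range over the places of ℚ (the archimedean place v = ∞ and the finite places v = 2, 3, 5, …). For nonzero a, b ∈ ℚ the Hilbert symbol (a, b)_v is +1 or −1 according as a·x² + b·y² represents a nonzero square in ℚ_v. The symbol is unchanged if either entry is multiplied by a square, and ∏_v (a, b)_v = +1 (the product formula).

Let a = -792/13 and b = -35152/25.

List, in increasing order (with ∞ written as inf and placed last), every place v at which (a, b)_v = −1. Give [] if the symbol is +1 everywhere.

(a, b) ≡ (-286, -13) mod (ℚ^×)²; places V = {2, 3, 5, 11, 13, ∞}.
(a,b)_3: α=2, u≡2; β=0, v≡2 (mod 3); (2|3)=-1, (2|3)=-1; sign (−1)^0·-1^0·-1^2 = +1.
(a,b)_5: α=0, u≡1; β=-2, v≡3 (mod 5); (1|5)=+1, (3|5)=-1; sign (−1)^0·+1^-2·-1^0 = +1.
(a,b)_13: α=-1, u≡1; β=3, v≡3 (mod 13); (1|13)=+1, (3|13)=+1; sign (−1)^0·+1^3·+1^-1 = +1.
(a,b)_11: α=1, u≡8; β=0, v≡5 (mod 11); (8|11)=-1, (5|11)=+1; sign (−1)^0·-1^0·+1^1 = +1.
(a,b)_∞: sgn(-286)=−, sgn(-13)=−, so -1.
(a,b)_2: α=3, β=4; u≡1, v≡3 (mod 8); ε(u)ε(v)=0·1, αω(v)=3·1, βω(u)=4·0; sum ≡ 1  ⇒  -1.
(-286, -13 / ℚ) ramifies at {2, ∞}: a division algebra.

[2, inf]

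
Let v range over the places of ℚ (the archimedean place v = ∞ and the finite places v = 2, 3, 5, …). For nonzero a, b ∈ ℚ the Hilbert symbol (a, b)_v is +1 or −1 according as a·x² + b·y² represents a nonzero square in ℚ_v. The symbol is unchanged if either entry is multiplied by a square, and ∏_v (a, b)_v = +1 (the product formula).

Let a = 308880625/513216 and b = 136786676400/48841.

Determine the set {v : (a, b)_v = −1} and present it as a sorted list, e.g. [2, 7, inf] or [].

[2, 11, 23, 41]

Mod squares: a ≡ 11, b ≡ 34891. Check v ∈ {∞, 2, 3, 5, 11, 13, 17, 19, 23, 37, 41}.
v=13: a=13^0·(≡7), b=13^-2·(≡12) mod 13; (7|13)=-1, (12|13)=+1; (−1)^{0·-2·6}·(-1)^-2·(+1)^0 = +1.
v=41: a=41^0·(≡6), b=41^1·(≡20) mod 41; (6|41)=-1, (20|41)=+1; (−1)^{0·1·20}·(-1)^1·(+1)^0 = -1.
v=37: a=37^2·(≡27), b=37^1·(≡23) mod 37; (27|37)=+1, (23|37)=-1; (−1)^{2·1·18}·(+1)^1·(-1)^2 = +1.
v=17: a=17^0·(≡3), b=17^-2·(≡11) mod 17; (3|17)=-1, (11|17)=-1; (−1)^{0·-2·8}·(-1)^-2·(-1)^0 = +1.
v=11: a=11^-1·(≡4), b=11^2·(≡6) mod 11; (4|11)=+1, (6|11)=-1; (−1)^{-1·2·5}·(+1)^2·(-1)^-1 = -1.
v=23: a=23^0·(≡10), b=23^1·(≡15) mod 23; (10|23)=-1, (15|23)=-1; (−1)^{0·1·11}·(-1)^1·(-1)^0 = -1.
v=2: v_2(a)=-6, v_2(b)=4; units ≡ 3, 3 (mod 8); ε·ε+αω+βω = 1·1+-6·1+4·1 ≡ 1  ⇒  (a,b)_2 = -1.
v=∞: 11 > 0 and 34891 > 0  ⇒  (a,b)_∞ = +1.
v=5: a=5^4·(≡4), b=5^2·(≡1) mod 5; (4|5)=+1, (1|5)=+1; (−1)^{4·2·2}·(+1)^2·(+1)^4 = +1.
v=3: a=3^-6·(≡2), b=3^4·(≡1) mod 3; (2|3)=-1, (1|3)=+1; (−1)^{-6·4·1}·(-1)^4·(+1)^-6 = +1.
v=19: a=19^2·(≡16), b=19^0·(≡5) mod 19; (16|19)=+1, (5|19)=+1; (−1)^{2·0·9}·(+1)^0·(+1)^2 = +1.
(11, 34891 / ℚ) ramifies at {2, 11, 23, 41}: a division algebra.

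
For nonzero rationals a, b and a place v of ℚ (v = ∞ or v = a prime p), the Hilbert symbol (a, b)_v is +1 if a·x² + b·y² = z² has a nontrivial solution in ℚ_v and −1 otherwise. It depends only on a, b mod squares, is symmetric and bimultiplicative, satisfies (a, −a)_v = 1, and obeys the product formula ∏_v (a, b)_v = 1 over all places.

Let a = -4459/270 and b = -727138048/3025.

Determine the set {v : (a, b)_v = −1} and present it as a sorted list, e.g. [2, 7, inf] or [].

[3, 5, 13, inf]

Mod squares: a ≡ -2730, b ≡ -7. Check v ∈ {∞, 2, 3, 5, 7, 11, 13}.
v=3: a=3^-3·(≡2), b=3^0·(≡2) mod 3; (2|3)=-1, (2|3)=-1; (−1)^{-3·0·1}·(-1)^0·(-1)^-3 = -1.
v=7: a=7^3·(≡2), b=7^5·(≡3) mod 7; (2|7)=+1, (3|7)=-1; (−1)^{3·5·3}·(+1)^5·(-1)^3 = +1.
v=11: a=11^0·(≡3), b=11^-2·(≡4) mod 11; (3|11)=+1, (4|11)=+1; (−1)^{0·-2·5}·(+1)^-2·(+1)^0 = +1.
v=∞: -2730 < 0 and -7 < 0  ⇒  (a,b)_∞ = -1.
v=2: v_2(a)=-1, v_2(b)=8; units ≡ 3, 1 (mod 8); ε·ε+αω+βω = 1·0+-1·0+8·1 ≡ 0  ⇒  (a,b)_2 = +1.
v=13: a=13^1·(≡6), b=13^2·(≡2) mod 13; (6|13)=-1, (2|13)=-1; (−1)^{1·2·6}·(-1)^2·(-1)^1 = -1.
v=5: a=5^-1·(≡4), b=5^-2·(≡2) mod 5; (4|5)=+1, (2|5)=-1; (−1)^{-1·-2·2}·(+1)^-2·(-1)^-1 = -1.
Ram(-2730, -7) = {3, 5, 13, ∞}; no ℚ_3-point on the conic.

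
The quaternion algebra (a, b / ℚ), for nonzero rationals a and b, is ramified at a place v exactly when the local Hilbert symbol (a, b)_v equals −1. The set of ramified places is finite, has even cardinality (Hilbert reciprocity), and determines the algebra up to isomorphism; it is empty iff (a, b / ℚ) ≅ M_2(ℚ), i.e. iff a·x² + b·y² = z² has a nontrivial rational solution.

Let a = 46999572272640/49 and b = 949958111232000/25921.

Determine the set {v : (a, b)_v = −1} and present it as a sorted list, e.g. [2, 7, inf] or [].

Mod squares: a ≡ 41990, b ≡ 2470. Check v ∈ {∞, 2, 3, 5, 7, 13, 17, 19, 23, 41}.
v=∞: 41990 > 0 and 2470 > 0  ⇒  (a,b)_∞ = +1.
v=7: a=7^-2·(≡1), b=7^-2·(≡6) mod 7; (1|7)=+1, (6|7)=-1; (−1)^{-2·-2·3}·(+1)^-2·(-1)^-2 = +1.
v=17: a=17^3·(≡11), b=17^2·(≡12) mod 17; (11|17)=-1, (12|17)=-1; (−1)^{3·2·8}·(-1)^2·(-1)^3 = -1.
v=5: a=5^1·(≡2), b=5^3·(≡1) mod 5; (2|5)=-1, (1|5)=+1; (−1)^{1·3·2}·(-1)^3·(+1)^1 = -1.
v=3: a=3^2·(≡2), b=3^2·(≡1) mod 3; (2|3)=-1, (1|3)=+1; (−1)^{2·2·1}·(-1)^2·(+1)^2 = +1.
v=19: a=19^1·(≡17), b=19^3·(≡9) mod 19; (17|19)=+1, (9|19)=+1; (−1)^{1·3·9}·(+1)^3·(+1)^1 = -1.
v=13: a=13^1·(≡6), b=13^1·(≡8) mod 13; (6|13)=-1, (8|13)=-1; (−1)^{1·1·6}·(-1)^1·(-1)^1 = +1.
v=23: a=23^0·(≡14), b=23^-2·(≡18) mod 23; (14|23)=-1, (18|23)=+1; (−1)^{0·-2·11}·(-1)^-2·(+1)^0 = +1.
v=41: a=41^2·(≡12), b=41^0·(≡40) mod 41; (12|41)=-1, (40|41)=+1; (−1)^{2·0·20}·(-1)^0·(+1)^2 = +1.
v=2: v_2(a)=9, v_2(b)=15; units ≡ 3, 3 (mod 8); ε·ε+αω+βω = 1·1+9·1+15·1 ≡ 1  ⇒  (a,b)_2 = -1.
Ram(41990, 2470) = {2, 5, 17, 19}; no ℚ_2-point on the conic.

[2, 5, 17, 19]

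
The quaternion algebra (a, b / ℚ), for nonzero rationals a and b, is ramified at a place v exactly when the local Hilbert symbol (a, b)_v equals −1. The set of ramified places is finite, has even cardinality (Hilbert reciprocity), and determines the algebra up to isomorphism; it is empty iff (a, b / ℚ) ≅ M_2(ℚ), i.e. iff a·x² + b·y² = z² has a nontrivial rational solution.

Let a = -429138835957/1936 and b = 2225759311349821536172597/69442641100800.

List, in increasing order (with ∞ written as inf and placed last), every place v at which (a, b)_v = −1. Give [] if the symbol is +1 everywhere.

[2, 41]

(a, b) ≡ (-2173, 4698026) mod (ℚ^×)²; places V = {2, 3, 5, 7, 11, 13, 17, 23, 31, 41, 47, 53, ∞}.
(a,b)_17: α=0, u≡14; β=2, v≡9 (mod 17); (14|17)=-1, (9|17)=+1; sign (−1)^0·-1^2·+1^0 = +1.
(a,b)_23: α=2, u≡1; β=5, v≡17 (mod 23); (1|23)=+1, (17|23)=-1; sign (−1)^0·+1^5·-1^2 = +1.
(a,b)_13: α=2, u≡8; β=0, v≡2 (mod 13); (8|13)=-1, (2|13)=-1; sign (−1)^0·-1^0·-1^2 = +1.
(a,b)_7: α=0, u≡2; β=4, v≡1 (mod 7); (2|7)=+1, (1|7)=+1; sign (−1)^0·+1^4·+1^0 = +1.
(a,b)_11: α=-2, u≡3; β=-2, v≡4 (mod 11); (3|11)=+1, (4|11)=+1; sign (−1)^0·+1^-2·+1^-2 = +1.
(a,b)_31: α=0, u≡14; β=-2, v≡5 (mod 31); (14|31)=+1, (5|31)=+1; sign (−1)^0·+1^-2·+1^0 = +1.
(a,b)_41: α=1, u≡17; β=1, v≡10 (mod 41); (17|41)=-1, (10|41)=+1; sign (−1)^0·-1^1·+1^1 = -1.
(a,b)_5: α=0, u≡3; β=-2, v≡1 (mod 5); (3|5)=-1, (1|5)=+1; sign (−1)^0·-1^-2·+1^0 = +1.
(a,b)_3: α=0, u≡2; β=-6, v≡2 (mod 3); (2|3)=-1, (2|3)=-1; sign (−1)^0·-1^-6·-1^0 = +1.
(a,b)_53: α=1, u≡35; β=1, v≡23 (mod 53); (35|53)=-1, (23|53)=-1; sign (−1)^0·-1^1·-1^1 = +1.
(a,b)_2: α=-4, β=-15; u≡3, v≡5 (mod 8); ε(u)ε(v)=1·0, αω(v)=-4·1, βω(u)=-15·1; sum ≡ 1  ⇒  -1.
(a,b)_47: α=2, u≡28; β=5, v≡12 (mod 47); (28|47)=+1, (12|47)=+1; sign (−1)^0·+1^5·+1^2 = +1.
(a,b)_∞: sgn(-2173)=−, sgn(4698026)=+, so +1.
|Ram(-2173, 4698026)| = 2, even; anisotropic at {2, 41}.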